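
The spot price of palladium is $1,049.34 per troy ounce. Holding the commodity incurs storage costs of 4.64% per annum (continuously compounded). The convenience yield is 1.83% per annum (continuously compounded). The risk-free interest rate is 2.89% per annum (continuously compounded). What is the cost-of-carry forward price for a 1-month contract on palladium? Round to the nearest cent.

Net carry = r + u − y = 0.0289 + 0.0464 − 0.0183 = 0.0570
F = S·e^((r+u−y)T) = 1049.34 · e^(0.0570 × 1/12) = 1049.34 · e^0.00475000
= 1049.34 × 1.00476130 = $1,054.34 per troy ounce

$1,054.34 per troy ounce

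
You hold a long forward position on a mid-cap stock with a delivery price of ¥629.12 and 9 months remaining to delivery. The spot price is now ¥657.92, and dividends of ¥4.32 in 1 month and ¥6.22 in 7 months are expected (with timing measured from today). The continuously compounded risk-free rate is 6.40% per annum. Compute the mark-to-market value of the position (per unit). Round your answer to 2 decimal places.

¥48.00

PV(remaining dividends) I = 4.32·e^(−0.0640·1/12) + 6.22·e^(−0.0640·7/12) = 10.2891
Current forward F = (S − I)·e^(rT) = (657.92 − 10.2891)·e^(0.0640·9/12) = 647.6309 × 1.049171 = 679.4756
Value (long) = (F − K)·e^(−rT) = (679.4756 − 629.12) × 0.953134 = 47.9956
Value = ¥48.00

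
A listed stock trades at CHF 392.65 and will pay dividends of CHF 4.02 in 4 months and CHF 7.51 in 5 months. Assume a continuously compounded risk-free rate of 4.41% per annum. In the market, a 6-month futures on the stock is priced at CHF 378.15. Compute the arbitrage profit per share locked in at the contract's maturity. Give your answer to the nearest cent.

PV(dividends) I = 4.02·e^(−0.0441·4/12) + 7.51·e^(−0.0441·5/12) = 11.3346
Fair futures F* = (S − I)·e^(rT) = (392.65 − 11.3346)·e^0.022050 = 381.3154 × 1.022295 = 389.8168
Market CHF 378.15 < fair 389.8168: forward underpriced → reverse cash-and-carry (short the stock, invest proceeds at r, pay the dividends, go long the forward).
Profit at T = |F_mkt − F*| = |378.15 − 389.8168| = CHF 11.67 per share

CHF 11.67 per share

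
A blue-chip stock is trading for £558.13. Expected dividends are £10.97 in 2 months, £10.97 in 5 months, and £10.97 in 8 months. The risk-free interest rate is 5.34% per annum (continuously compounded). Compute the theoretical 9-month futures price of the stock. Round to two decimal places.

£547.43

PV(dividends) I = 10.97·e^(−0.0534·2/12) + 10.97·e^(−0.0534·5/12) + 10.97·e^(−0.0534·8/12)
I = 10.8728 + 10.7286 + 10.5863 = 32.1877
F = (S − I)·e^(rT) = (558.13 − 32.1877) · e^(0.0534·9/12)
= 525.9423 · e^0.040050 = 525.9423 × 1.040863 = £547.43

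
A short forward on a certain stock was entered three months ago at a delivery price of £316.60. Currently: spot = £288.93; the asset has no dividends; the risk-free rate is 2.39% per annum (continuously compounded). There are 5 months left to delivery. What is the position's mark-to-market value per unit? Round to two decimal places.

£24.53

Current fair forward for the remaining 5 months: F = S·e^(r·T), r = 0.0239
F = 288.93 · e^(0.0239 × 5/12) = 288.93 × 1.010008 = 291.8216
Value of long forward = (F − K)·e^(−rT) = (291.8216 − 316.60) · e^(−0.0239·5/12)
= -24.7784 × 0.990091 = -24.53
Short position value = −(long value) = £24.53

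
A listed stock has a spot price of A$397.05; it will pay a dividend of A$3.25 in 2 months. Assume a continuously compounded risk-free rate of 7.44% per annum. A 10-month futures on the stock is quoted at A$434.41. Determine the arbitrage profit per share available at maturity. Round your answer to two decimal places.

PV(dividends) I = 3.25·e^(−0.0744·2/12) = 3.2099
Fair futures F* = (S − I)·e^(rT) = (397.05 − 3.2099)·e^0.062000 = 393.8401 × 1.063962 = 419.0309
Market A$434.41 > fair 419.0309: forward overpriced → cash-and-carry (borrow at r, buy the stock and collect the dividends, short the forward).
Profit at T = |F_mkt − F*| = |434.41 − 419.0309| = A$15.38 per share

A$15.38 per share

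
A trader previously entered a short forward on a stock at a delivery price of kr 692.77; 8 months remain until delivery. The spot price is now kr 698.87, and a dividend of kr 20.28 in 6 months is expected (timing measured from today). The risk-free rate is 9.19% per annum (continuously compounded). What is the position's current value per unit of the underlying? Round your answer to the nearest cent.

-kr 27.90

PV(remaining dividends) I = 20.28·e^(−0.0919·6/12) = 19.3692
Current forward F = (S − I)·e^(rT) = (698.87 − 19.3692)·e^(0.0919·8/12) = 679.5008 × 1.063182 = 722.4330
Value (long) = (F − K)·e^(−rT) = (722.4330 − 692.77) × 0.940572 = 27.9002
Short position value = −(long value) = -kr 27.90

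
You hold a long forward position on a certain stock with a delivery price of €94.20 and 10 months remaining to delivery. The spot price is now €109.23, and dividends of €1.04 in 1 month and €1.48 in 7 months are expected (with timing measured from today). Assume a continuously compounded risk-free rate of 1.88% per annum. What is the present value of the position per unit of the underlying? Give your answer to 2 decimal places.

€13.99

PV(remaining dividends) I = 1.04·e^(−0.0188·1/12) + 1.48·e^(−0.0188·7/12) = 2.5022
Current forward F = (S − I)·e^(rT) = (109.23 − 2.5022)·e^(0.0188·10/12) = 106.7278 × 1.015790 = 108.4130
Value (long) = (F − K)·e^(−rT) = (108.4130 − 94.20) × 0.984455 = 13.9921
Value = €13.99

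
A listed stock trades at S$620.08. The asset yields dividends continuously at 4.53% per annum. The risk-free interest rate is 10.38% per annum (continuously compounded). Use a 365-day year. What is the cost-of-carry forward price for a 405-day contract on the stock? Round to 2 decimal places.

F = S·e^((r − q)T) = 620.08 · e^((0.1038 − 0.0453) × 405/365)
= 620.08 · e^0.064911 = 620.08 × 1.067064
F = S$661.67

S$661.67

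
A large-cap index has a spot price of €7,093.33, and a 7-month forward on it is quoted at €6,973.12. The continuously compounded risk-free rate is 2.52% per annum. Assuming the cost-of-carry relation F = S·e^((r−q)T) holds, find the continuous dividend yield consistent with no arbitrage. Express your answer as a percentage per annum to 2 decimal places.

From F = S·e^((r−q)T): (r − q) = ln(F/S)/T
ln(6973.12/7093.33) = ln(0.983053) = -0.017092
(r − q) = -0.017092 / (7/12) = -0.029301
q = r − ln(F/S)/T = 0.0252 + 0.029301 = 0.054501
q = 5.45%

5.45%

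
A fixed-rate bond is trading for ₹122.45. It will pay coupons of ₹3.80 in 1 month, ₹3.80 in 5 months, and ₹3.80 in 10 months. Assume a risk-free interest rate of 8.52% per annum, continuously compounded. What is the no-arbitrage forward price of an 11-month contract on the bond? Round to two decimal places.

₹120.52

PV(coupons) I = 3.80·e^(−0.0852·1/12) + 3.80·e^(−0.0852·5/12) + 3.80·e^(−0.0852·10/12)
I = 3.7731 + 3.6675 + 3.5396 = 10.9802
F = (S − I)·e^(rT) = (122.45 − 10.9802) · e^(0.0852·11/12)
= 111.4698 · e^0.078100 = 111.4698 × 1.081231 = ₹120.52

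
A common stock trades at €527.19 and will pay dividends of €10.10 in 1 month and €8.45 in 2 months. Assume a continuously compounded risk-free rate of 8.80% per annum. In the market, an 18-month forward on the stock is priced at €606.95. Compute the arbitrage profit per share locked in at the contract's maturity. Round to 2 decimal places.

PV(dividends) I = 10.10·e^(−0.0880·1/12) + 8.45·e^(−0.0880·2/12) = 18.3532
Fair forward F* = (S − I)·e^(rT) = (527.19 − 18.3532)·e^0.132000 = 508.8368 × 1.141108 = 580.6377
Market €606.95 > fair 580.6377: forward overpriced → cash-and-carry (borrow at r, buy the stock and collect the dividends, short the forward).
Profit at T = |F_mkt − F*| = |606.95 − 580.6377| = €26.31 per share

€26.31 per share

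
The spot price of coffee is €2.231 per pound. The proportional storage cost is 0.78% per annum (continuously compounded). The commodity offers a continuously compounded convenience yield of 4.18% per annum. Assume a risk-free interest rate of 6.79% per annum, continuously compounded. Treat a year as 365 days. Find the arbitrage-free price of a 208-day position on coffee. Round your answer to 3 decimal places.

Net carry = r + u − y = 0.0679 + 0.0078 − 0.0418 = 0.0339
F = S·e^((r+u−y)T) = 2.231 · e^(0.0339 × 208/365) = 2.231 · e^0.019318
= 2.231 × 1.019506 = €2.275 per pound

€2.275 per pound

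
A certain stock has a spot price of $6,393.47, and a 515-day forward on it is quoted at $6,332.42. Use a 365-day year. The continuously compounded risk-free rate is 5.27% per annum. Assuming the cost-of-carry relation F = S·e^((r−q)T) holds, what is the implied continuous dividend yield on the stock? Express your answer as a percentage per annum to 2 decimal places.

From F = S·e^((r−q)T): (r − q) = ln(F/S)/T
ln(6332.42/6393.47) = ln(0.990451) = -0.009595
(r − q) = -0.009595 / (515/365) = -0.006800
q = r − ln(F/S)/T = 0.0527 + 0.006800 = 0.059500
q = 5.95%

5.95%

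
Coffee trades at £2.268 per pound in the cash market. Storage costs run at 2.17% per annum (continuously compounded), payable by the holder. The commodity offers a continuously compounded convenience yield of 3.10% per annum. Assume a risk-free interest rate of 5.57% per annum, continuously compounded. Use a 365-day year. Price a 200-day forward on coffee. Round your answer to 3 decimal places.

£2.326 per pound

Net carry = r + u − y = 0.0557 + 0.0217 − 0.0310 = 0.0464
F = S·e^((r+u−y)T) = 2.268 · e^(0.0464 × 200/365) = 2.268 · e^0.025425
= 2.268 × 1.025751 = £2.326 per pound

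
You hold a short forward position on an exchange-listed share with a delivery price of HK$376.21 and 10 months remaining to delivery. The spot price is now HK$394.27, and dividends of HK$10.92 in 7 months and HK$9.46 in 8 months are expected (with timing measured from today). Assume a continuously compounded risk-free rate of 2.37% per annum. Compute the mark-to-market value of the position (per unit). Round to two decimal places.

-HK$5.34

PV(remaining dividends) I = 10.92·e^(−0.0237·7/12) + 9.46·e^(−0.0237·8/12) = 20.0818
Current forward F = (S − I)·e^(rT) = (394.27 − 20.0818)·e^(0.0237·10/12) = 374.1882 × 1.019946 = 381.6518
Value (long) = (F − K)·e^(−rT) = (381.6518 − 376.21) × 0.980444 = 5.3354
Short position value = −(long value) = -HK$5.34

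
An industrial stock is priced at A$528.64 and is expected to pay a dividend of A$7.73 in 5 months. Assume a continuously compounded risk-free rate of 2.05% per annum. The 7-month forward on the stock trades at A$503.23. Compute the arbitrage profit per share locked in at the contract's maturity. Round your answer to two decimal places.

A$24.01 per share

PV(dividends) I = 7.73·e^(−0.0205·5/12) = 7.6643
Fair forward F* = (S − I)·e^(rT) = (528.64 − 7.6643)·e^0.011958 = 520.9757 × 1.012030 = 527.2430
Market A$503.23 < fair 527.2430: forward underpriced → reverse cash-and-carry (short the stock, invest proceeds at r, pay the dividends, go long the forward).
Profit at T = |F_mkt − F*| = |503.23 − 527.2430| = A$24.01 per share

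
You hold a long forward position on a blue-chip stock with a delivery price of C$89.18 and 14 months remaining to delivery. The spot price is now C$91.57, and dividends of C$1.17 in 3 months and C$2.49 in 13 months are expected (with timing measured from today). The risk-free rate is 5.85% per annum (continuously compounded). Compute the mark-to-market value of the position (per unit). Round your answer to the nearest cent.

C$4.78

PV(remaining dividends) I = 1.17·e^(−0.0585·3/12) + 2.49·e^(−0.0585·13/12) = 3.4901
Current forward F = (S − I)·e^(rT) = (91.57 − 3.4901)·e^(0.0585·14/12) = 88.0799 × 1.070633 = 94.3012
Value (long) = (F − K)·e^(−rT) = (94.3012 − 89.18) × 0.934027 = 4.7833
Value = C$4.78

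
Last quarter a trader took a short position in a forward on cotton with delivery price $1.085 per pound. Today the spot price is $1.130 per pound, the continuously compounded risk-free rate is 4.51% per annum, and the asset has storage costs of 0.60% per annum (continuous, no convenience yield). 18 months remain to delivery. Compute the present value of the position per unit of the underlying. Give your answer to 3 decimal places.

Current fair forward for the remaining 18 months: F = S·e^((r + u)·T), (r + u) = 0.0451 + 0.0060 = 0.0511
F = 1.130 · e^(0.0511 × 18/12) = 1.130 × 1.079664 = 1.2200
Value of long forward = (F − K)·e^(−rT) = (1.2200 − 1.085) · e^(−0.0451·18/12)
= 0.1350 × 0.934588 = 0.126
Short position value = −(long value) = -$0.126

-$0.126 per pound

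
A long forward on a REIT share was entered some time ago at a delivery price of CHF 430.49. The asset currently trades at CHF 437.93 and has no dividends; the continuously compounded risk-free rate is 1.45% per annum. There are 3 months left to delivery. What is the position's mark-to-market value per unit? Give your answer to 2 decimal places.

CHF 9.00

Current fair forward for the remaining 3 months: F = S·e^(r·T), r = 0.0145
F = 437.93 · e^(0.0145 × 3/12) = 437.93 × 1.003632 = 439.5206
Value of long forward = (F − K)·e^(−rT) = (439.5206 − 430.49) · e^(−0.0145·3/12)
= 9.0306 × 0.996382 = 9.00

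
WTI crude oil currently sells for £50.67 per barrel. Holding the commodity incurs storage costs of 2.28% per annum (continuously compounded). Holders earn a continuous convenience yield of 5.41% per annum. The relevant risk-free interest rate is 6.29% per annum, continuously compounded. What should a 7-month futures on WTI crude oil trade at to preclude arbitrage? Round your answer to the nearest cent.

Net carry = r + u − y = 0.0629 + 0.0228 − 0.0541 = 0.0316
F = S·e^((r+u−y)T) = 50.67 · e^(0.0316 × 7/12) = 50.67 · e^0.018433
= 50.67 × 1.018604 = £51.61 per barrel

£51.61 per barrel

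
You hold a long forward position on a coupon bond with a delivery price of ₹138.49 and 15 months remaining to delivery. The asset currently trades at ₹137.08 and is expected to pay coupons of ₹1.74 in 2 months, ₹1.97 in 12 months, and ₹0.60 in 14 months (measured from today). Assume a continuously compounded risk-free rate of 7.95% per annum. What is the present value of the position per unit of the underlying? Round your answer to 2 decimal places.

₹7.61

PV(remaining coupons) I = 1.74·e^(−0.0795·2/12) + 1.97·e^(−0.0795·12/12) + 0.60·e^(−0.0795·14/12) = 4.0834
Current forward F = (S − I)·e^(rT) = (137.08 − 4.0834)·e^(0.0795·15/12) = 132.9966 × 1.104480 = 146.8921
Value (long) = (F − K)·e^(−rT) = (146.8921 − 138.49) × 0.905403 = 7.6073
Value = ₹7.61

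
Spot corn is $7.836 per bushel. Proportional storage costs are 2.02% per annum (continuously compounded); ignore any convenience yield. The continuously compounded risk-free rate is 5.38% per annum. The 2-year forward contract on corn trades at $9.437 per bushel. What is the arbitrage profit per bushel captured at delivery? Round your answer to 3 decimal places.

Fair forward: F* = S·e^(carry·T), with carry = (r + u) = 0.0538 + 0.0202 = 0.0740
F* = 7.836 · e^(0.0740 × 2) = 7.836 · e^0.148000 = 7.836 × 1.159513 = $9.0859
Market $9.437 > fair $9.0859: forward overpriced → cash-and-carry (buy spot, short the forward).
At maturity, profit = |F_mkt − F*| = |9.437 − 9.0859| = $0.351 per bushel

$0.351 per bushel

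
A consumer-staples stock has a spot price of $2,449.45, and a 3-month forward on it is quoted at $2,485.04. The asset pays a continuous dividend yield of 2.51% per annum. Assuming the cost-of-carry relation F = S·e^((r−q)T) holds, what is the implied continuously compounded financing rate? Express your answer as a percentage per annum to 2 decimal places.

From F = S·e^((r−q)T): (r − q) = ln(F/S)/T
ln(2485.04/2449.45) = ln(1.014530) = 0.014425
(r − q) = 0.014425 / (3/12) = 0.057700
r = ln(F/S)/T + q = 0.057700 + 0.0251 = 0.082800
r = 8.28%

8.28%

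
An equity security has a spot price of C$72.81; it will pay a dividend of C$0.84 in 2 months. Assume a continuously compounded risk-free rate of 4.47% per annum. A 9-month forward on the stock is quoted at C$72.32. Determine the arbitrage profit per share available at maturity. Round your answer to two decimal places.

C$2.11 per share

PV(dividends) I = 0.84·e^(−0.0447·2/12) = 0.8338
Fair forward F* = (S − I)·e^(rT) = (72.81 − 0.8338)·e^0.033525 = 71.9762 × 1.034093 = 74.4301
Market C$72.32 < fair 74.4301: forward underpriced → reverse cash-and-carry (short the stock, invest proceeds at r, pay the dividends, go long the forward).
Profit at T = |F_mkt − F*| = |72.32 − 74.4301| = C$2.11 per share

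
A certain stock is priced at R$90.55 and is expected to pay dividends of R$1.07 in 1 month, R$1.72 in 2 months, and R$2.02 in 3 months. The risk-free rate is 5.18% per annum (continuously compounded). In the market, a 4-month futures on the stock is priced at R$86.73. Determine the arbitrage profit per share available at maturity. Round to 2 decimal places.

R$0.55 per share

PV(dividends) I = 1.07·e^(−0.0518·1/12) + 1.72·e^(−0.0518·2/12) + 2.02·e^(−0.0518·3/12) = 4.7646
Fair futures F* = (S − I)·e^(rT) = (90.55 − 4.7646)·e^0.017267 = 85.7854 × 1.017417 = 87.2795
Market R$86.73 < fair 87.2795: forward underpriced → reverse cash-and-carry (short the stock, invest proceeds at r, pay the dividends, go long the forward).
Profit at T = |F_mkt − F*| = |86.73 − 87.2795| = R$0.55 per share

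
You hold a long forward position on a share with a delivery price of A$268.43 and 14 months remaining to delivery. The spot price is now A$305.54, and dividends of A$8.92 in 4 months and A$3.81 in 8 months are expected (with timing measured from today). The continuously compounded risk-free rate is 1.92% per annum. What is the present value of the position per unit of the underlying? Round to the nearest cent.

PV(remaining dividends) I = 8.92·e^(−0.0192·4/12) + 3.81·e^(−0.0192·8/12) = 12.6246
Current forward F = (S − I)·e^(rT) = (305.54 − 12.6246)·e^(0.0192·14/12) = 292.9154 × 1.022653 = 299.5508
Value (long) = (F − K)·e^(−rT) = (299.5508 − 268.43) × 0.977849 = 30.4314
Value = A$30.43

A$30.43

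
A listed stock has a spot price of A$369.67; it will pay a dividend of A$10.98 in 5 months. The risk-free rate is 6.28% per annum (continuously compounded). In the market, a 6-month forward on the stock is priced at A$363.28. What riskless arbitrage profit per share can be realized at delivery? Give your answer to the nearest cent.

A$7.14 per share

PV(dividends) I = 10.98·e^(−0.0628·5/12) = 10.6964
Fair forward F* = (S − I)·e^(rT) = (369.67 − 10.6964)·e^0.031400 = 358.9736 × 1.031898 = 370.4241
Market A$363.28 < fair 370.4241: forward underpriced → reverse cash-and-carry (short the stock, invest proceeds at r, pay the dividends, go long the forward).
Profit at T = |F_mkt − F*| = |363.28 − 370.4241| = A$7.14 per share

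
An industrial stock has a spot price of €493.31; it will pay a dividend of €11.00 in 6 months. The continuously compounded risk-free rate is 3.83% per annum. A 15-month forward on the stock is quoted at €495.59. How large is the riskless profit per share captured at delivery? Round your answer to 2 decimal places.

PV(dividends) I = 11.00·e^(−0.0383·6/12) = 10.7914
Fair forward F* = (S − I)·e^(rT) = (493.31 − 10.7914)·e^0.047875 = 482.5186 × 1.049040 = 506.1813
Market €495.59 < fair 506.1813: forward underpriced → reverse cash-and-carry (short the stock, invest proceeds at r, pay the dividends, go long the forward).
Profit at T = |F_mkt − F*| = |495.59 − 506.1813| = €10.59 per share

€10.59 per share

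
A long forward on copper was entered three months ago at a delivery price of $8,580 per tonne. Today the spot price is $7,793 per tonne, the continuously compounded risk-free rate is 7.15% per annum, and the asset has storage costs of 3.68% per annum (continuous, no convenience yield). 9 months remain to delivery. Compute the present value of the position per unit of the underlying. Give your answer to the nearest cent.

Current fair forward for the remaining 9 months: F = S·e^((r + u)·T), (r + u) = 0.0715 + 0.0368 = 0.1083
F = 7793 · e^(0.1083 × 9/12) = 7793 × 1.08461491 = 8452.4040
Value of long forward = (F − K)·e^(−rT) = (8452.4040 − 8580) · e^(−0.0715·9/12)
= -127.5960 × 0.94778746 = -120.93

-$120.93 per tonne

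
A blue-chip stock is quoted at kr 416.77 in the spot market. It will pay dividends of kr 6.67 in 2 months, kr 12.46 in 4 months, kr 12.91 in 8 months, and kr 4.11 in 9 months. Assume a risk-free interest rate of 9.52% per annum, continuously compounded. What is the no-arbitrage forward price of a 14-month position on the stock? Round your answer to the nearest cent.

kr 427.09

PV(dividends) I = 6.67·e^(−0.0952·2/12) + 12.46·e^(−0.0952·4/12) + 12.91·e^(−0.0952·8/12) + 4.11·e^(−0.0952·9/12)
I = 6.5650 + 12.0708 + 12.1161 + 3.8268 = 34.5787
F = (S − I)·e^(rT) = (416.77 − 34.5787) · e^(0.0952·14/12)
= 382.1913 · e^0.111067 = 382.1913 × 1.117470 = kr 427.09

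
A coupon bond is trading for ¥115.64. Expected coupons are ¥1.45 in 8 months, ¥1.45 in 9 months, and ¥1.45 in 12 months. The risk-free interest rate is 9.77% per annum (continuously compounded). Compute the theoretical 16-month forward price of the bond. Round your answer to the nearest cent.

PV(coupons) I = 1.45·e^(−0.0977·8/12) + 1.45·e^(−0.0977·9/12) + 1.45·e^(−0.0977·12/12)
I = 1.3586 + 1.3476 + 1.3150 = 4.0212
F = (S − I)·e^(rT) = (115.64 − 4.0212) · e^(0.0977·16/12)
= 111.6188 · e^0.130267 = 111.6188 × 1.139132 = ¥127.15

¥127.15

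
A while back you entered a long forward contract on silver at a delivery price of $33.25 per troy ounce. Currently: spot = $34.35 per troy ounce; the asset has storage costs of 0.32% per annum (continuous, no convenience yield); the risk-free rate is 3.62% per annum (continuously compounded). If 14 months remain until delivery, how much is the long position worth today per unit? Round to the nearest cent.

Current fair forward for the remaining 14 months: F = S·e^((r + u)·T), (r + u) = 0.0362 + 0.0032 = 0.0394
F = 34.35 · e^(0.0394 × 14/12) = 34.35 × 1.047040 = 35.9658
Value of long forward = (F − K)·e^(−rT) = (35.9658 − 33.25) · e^(−0.0362·14/12)
= 2.7158 × 0.958646 = 2.60

$2.60 per troy ounce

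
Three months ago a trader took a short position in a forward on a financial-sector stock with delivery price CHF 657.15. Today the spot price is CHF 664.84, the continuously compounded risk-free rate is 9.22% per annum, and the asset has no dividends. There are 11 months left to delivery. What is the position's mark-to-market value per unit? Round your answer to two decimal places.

Current fair forward for the remaining 11 months: F = S·e^(r·T), r = 0.0922
F = 664.84 · e^(0.0922 × 11/12) = 664.84 × 1.088191 = 723.4729
Value of long forward = (F − K)·e^(−rT) = (723.4729 − 657.15) · e^(−0.0922·11/12)
= 66.3229 × 0.918956 = 60.95
Short position value = −(long value) = -CHF 60.95

-CHF 60.95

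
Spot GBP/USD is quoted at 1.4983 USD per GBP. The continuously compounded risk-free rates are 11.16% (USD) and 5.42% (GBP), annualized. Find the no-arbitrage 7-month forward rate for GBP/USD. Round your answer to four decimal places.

F = S·e^((r_USD − r_GBP)T) = 1.4983 · e^((0.1116 − 0.0542) × 7/12)
= 1.4983 · e^0.033483 = 1.4983 × 1.034050
F = 1.5493 USD per GBP

1.5493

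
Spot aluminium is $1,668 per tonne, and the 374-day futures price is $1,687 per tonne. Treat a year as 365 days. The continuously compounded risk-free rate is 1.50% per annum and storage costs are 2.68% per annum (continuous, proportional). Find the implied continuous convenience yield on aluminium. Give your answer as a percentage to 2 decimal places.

3.07%

F = S·e^((r+u−y)T) ⇒ (r+u−y) = ln(F/S)/T
ln(1687/1668) = 0.011326; /T ⇒ 0.011053
y = r + u − ln(F/S)/T = 0.0150 + 0.0268 − 0.011053 = 0.030747
y = 3.07%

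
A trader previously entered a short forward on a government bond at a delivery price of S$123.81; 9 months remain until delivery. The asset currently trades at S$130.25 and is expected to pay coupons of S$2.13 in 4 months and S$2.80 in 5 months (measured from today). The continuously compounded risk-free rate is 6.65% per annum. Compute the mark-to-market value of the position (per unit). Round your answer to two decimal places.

PV(remaining coupons) I = 2.13·e^(−0.0665·4/12) + 2.80·e^(−0.0665·5/12) = 4.8068
Current forward F = (S − I)·e^(rT) = (130.25 − 4.8068)·e^(0.0665·9/12) = 125.4432 × 1.051140 = 131.8584
Value (long) = (F − K)·e^(−rT) = (131.8584 − 123.81) × 0.951348 = 7.6568
Short position value = −(long value) = -S$7.66

-S$7.66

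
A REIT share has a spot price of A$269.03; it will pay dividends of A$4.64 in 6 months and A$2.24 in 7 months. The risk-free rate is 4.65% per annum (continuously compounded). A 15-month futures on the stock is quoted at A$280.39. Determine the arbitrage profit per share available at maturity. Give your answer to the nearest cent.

PV(dividends) I = 4.64·e^(−0.0465·6/12) + 2.24·e^(−0.0465·7/12) = 6.7134
Fair futures F* = (S − I)·e^(rT) = (269.03 − 6.7134)·e^0.058125 = 262.3166 × 1.059847 = 278.0155
Market A$280.39 > fair 278.0155: forward overpriced → cash-and-carry (borrow at r, buy the stock and collect the dividends, short the forward).
Profit at T = |F_mkt − F*| = |280.39 − 278.0155| = A$2.37 per share

A$2.37 per share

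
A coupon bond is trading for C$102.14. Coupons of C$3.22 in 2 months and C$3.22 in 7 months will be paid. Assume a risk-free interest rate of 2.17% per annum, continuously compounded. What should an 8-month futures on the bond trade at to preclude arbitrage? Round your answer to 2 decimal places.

PV(coupons) I = 3.22·e^(−0.0217·2/12) + 3.22·e^(−0.0217·7/12)
I = 3.2084 + 3.1795 = 6.3879
F = (S − I)·e^(rT) = (102.14 − 6.3879) · e^(0.0217·8/12)
= 95.7521 · e^0.014467 = 95.7521 × 1.014572 = C$97.15

C$97.15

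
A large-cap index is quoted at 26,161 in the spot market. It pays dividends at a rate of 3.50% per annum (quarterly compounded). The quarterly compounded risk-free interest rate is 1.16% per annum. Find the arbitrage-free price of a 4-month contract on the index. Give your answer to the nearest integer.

25,959

F = S · (1+r/4)^(4T) / (1+q/4)^(4T)
= 26161 × 1.003869 / 1.011684 = 26161 × 0.992275
F = 25,959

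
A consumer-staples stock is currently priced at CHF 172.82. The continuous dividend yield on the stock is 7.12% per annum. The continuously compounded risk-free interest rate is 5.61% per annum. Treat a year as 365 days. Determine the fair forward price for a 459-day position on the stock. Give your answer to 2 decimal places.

CHF 169.57

F = S·e^((r − q)T) = 172.82 · e^((0.0561 − 0.0712) × 459/365)
= 172.82 · e^-0.018989 = 172.82 × 0.981190
F = CHF 169.57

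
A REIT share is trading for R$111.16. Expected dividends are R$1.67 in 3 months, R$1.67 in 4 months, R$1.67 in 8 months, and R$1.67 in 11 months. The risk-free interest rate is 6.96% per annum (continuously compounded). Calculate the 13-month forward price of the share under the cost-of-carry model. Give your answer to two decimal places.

R$112.93

PV(dividends) I = 1.67·e^(−0.0696·3/12) + 1.67·e^(−0.0696·4/12) + 1.67·e^(−0.0696·8/12) + 1.67·e^(−0.0696·11/12)
I = 1.6412 + 1.6317 + 1.5943 + 1.5668 = 6.4340
F = (S − I)·e^(rT) = (111.16 − 6.4340) · e^(0.0696·13/12)
= 104.7260 · e^0.075400 = 104.7260 × 1.078315 = R$112.93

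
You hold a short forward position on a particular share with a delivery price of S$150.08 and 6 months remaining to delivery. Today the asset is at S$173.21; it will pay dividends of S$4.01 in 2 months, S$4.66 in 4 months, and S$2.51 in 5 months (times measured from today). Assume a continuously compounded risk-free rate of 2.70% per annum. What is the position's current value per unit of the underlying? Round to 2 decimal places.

PV(remaining dividends) I = 4.01·e^(−0.0270·2/12) + 4.66·e^(−0.0270·4/12) + 2.51·e^(−0.0270·5/12) = 11.0922
Current forward F = (S − I)·e^(rT) = (173.21 − 11.0922)·e^(0.0270·6/12) = 162.1178 × 1.013592 = 164.3213
Value (long) = (F − K)·e^(−rT) = (164.3213 − 150.08) × 0.986591 = 14.0503
Short position value = −(long value) = -S$14.05

-S$14.05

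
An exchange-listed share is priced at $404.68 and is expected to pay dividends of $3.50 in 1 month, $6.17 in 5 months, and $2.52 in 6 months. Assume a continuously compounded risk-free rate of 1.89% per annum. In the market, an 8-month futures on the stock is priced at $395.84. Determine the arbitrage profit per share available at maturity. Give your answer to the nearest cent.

PV(dividends) I = 3.50·e^(−0.0189·1/12) + 6.17·e^(−0.0189·5/12) + 2.52·e^(−0.0189·6/12) = 12.1124
Fair futures F* = (S − I)·e^(rT) = (404.68 − 12.1124)·e^0.012600 = 392.5676 × 1.012680 = 397.5454
Market $395.84 < fair 397.5454: forward underpriced → reverse cash-and-carry (short the stock, invest proceeds at r, pay the dividends, go long the forward).
Profit at T = |F_mkt − F*| = |395.84 − 397.5454| = $1.71 per share

$1.71 per share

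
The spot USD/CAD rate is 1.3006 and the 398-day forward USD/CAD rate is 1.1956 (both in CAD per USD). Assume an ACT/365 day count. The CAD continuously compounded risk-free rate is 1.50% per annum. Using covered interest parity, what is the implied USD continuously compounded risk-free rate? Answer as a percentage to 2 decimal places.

9.22%

F = S·e^((r_CAD − r_USD)T) ⇒ r_USD = r_CAD − ln(F/S)/T
ln(1.1956/1.3006) = -0.084178; /(398/365) = -0.077198
r_USD = 0.0150 + 0.077198 = 0.092198
r_USD = 9.22%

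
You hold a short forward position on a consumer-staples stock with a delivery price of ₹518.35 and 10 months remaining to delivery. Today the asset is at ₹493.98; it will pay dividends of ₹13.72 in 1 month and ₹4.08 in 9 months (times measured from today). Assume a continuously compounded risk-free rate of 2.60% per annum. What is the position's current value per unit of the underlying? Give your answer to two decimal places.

PV(remaining dividends) I = 13.72·e^(−0.0260·1/12) + 4.08·e^(−0.0260·9/12) = 17.6915
Current forward F = (S − I)·e^(rT) = (493.98 − 17.6915)·e^(0.0260·10/12) = 476.2885 × 1.021903 = 486.7206
Value (long) = (F − K)·e^(−rT) = (486.7206 − 518.35) × 0.978566 = -30.9515
Short position value = −(long value) = ₹30.95

₹30.95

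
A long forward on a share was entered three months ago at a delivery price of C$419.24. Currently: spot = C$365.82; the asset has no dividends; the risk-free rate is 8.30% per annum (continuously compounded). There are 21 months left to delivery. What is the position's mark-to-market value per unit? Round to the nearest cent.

Current fair forward for the remaining 21 months: F = S·e^(r·T), r = 0.0830
F = 365.82 · e^(0.0830 × 21/12) = 365.82 × 1.156329 = 423.0083
Value of long forward = (F − K)·e^(−rT) = (423.0083 − 419.24) · e^(−0.0830·21/12)
= 3.7683 × 0.864806 = 3.26

C$3.26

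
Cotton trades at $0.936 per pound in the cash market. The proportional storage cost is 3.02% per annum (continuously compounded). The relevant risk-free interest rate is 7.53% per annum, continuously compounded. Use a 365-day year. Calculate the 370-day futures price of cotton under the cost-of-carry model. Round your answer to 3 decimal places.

$1.042 per pound

Net carry = r + u − y = 0.0753 + 0.0302 − 0.0000 = 0.1055
F = S·e^((r+u−y)T) = 0.936 · e^(0.1055 × 370/365) = 0.936 · e^0.106945
= 0.936 × 1.112873 = $1.042 per pound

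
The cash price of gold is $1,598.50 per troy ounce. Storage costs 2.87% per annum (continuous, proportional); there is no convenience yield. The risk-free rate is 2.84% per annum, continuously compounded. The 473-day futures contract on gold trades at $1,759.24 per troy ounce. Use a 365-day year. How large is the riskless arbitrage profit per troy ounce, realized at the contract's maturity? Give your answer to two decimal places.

$37.97 per troy ounce

Fair futures: F* = S·e^(carry·T), with carry = (r + u) = 0.0284 + 0.0287 = 0.0571
F* = 1598.50 · e^(0.0571 × 473/365) = 1598.50 · e^0.07399534 = 1598.50 × 1.07680179 = $1721.2677
Market $1759.24 > fair $1721.2677: forward overpriced → cash-and-carry (buy spot, short the forward).
At maturity, profit = |F_mkt − F*| = |1759.24 − 1721.2677| = $37.97 per troy ounce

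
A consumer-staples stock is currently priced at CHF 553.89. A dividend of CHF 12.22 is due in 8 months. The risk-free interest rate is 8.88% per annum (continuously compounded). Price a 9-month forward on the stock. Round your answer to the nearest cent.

PV(dividends) I = 12.22·e^(−0.0888·8/12)
I = 11.5176
F = (S − I)·e^(rT) = (553.89 − 11.5176) · e^(0.0888·9/12)
= 542.3724 · e^0.066600 = 542.3724 × 1.068868 = CHF 579.72

CHF 579.72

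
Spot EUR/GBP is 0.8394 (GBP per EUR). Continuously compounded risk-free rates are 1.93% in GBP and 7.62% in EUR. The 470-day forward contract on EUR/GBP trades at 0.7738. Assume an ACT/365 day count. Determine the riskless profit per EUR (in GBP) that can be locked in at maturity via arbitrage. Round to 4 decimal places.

Fair forward: F* = S·e^(carry·T), with carry = (r_GBP − r_EUR) = 0.0193 − 0.0762 = -0.0569
F* = 0.8394 · e^(-0.0569 × 470/365) = 0.8394 · e^-0.073268 = 0.8394 × 0.929352 = 0.7801
Market 0.7738 < fair 0.7801: forward underpriced → reverse cash-and-carry (short spot, go long the forward).
At maturity, profit = |F_mkt − F*| = |0.7738 − 0.7801| = 0.0063 per EUR (in GBP)

0.0063 per EUR (in GBP)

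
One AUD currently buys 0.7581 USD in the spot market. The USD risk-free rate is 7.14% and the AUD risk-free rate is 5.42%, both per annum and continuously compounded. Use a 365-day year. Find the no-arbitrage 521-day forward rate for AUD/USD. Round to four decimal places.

0.7769

F = S·e^((r_USD − r_AUD)T) = 0.7581 · e^((0.0714 − 0.0542) × 521/365)
= 0.7581 · e^0.024551 = 0.7581 × 1.024855
F = 0.7769 USD per AUD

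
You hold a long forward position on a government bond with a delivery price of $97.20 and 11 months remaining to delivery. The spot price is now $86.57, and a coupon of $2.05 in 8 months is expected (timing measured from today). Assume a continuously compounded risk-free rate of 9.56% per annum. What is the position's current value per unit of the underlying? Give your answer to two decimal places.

-$4.40

PV(remaining coupons) I = 2.05·e^(−0.0956·8/12) = 1.9234
Current forward F = (S − I)·e^(rT) = (86.57 − 1.9234)·e^(0.0956·11/12) = 84.6466 × 1.091588 = 92.3992
Value (long) = (F − K)·e^(−rT) = (92.3992 − 97.20) × 0.916097 = -4.3980
Value = -$4.40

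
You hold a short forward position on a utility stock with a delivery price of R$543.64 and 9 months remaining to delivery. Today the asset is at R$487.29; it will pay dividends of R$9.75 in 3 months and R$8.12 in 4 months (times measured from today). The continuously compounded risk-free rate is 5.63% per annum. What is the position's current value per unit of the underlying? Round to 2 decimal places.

R$51.46

PV(remaining dividends) I = 9.75·e^(−0.0563·3/12) + 8.12·e^(−0.0563·4/12) = 17.5828
Current forward F = (S − I)·e^(rT) = (487.29 − 17.5828)·e^(0.0563·9/12) = 469.7072 × 1.043129 = 489.9652
Value (long) = (F − K)·e^(−rT) = (489.9652 − 543.64) × 0.958654 = -51.4556
Short position value = −(long value) = R$51.46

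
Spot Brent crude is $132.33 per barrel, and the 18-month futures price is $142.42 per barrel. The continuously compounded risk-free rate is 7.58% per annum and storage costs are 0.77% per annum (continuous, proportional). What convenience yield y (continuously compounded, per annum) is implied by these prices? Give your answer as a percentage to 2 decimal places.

F = S·e^((r+u−y)T) ⇒ (r+u−y) = ln(F/S)/T
ln(142.42/132.33) = 0.073482; /T ⇒ 0.048988
y = r + u − ln(F/S)/T = 0.0758 + 0.0077 − 0.048988 = 0.034512
y = 3.45%

3.45%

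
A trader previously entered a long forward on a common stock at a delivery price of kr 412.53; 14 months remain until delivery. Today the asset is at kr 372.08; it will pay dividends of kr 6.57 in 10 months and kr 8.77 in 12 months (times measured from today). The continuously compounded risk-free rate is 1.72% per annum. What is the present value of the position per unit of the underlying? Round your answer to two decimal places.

-kr 47.35

PV(remaining dividends) I = 6.57·e^(−0.0172·10/12) + 8.77·e^(−0.0172·12/12) = 15.0969
Current forward F = (S − I)·e^(rT) = (372.08 − 15.0969)·e^(0.0172·14/12) = 356.9831 × 1.020269 = 364.2188
Value (long) = (F − K)·e^(−rT) = (364.2188 − 412.53) × 0.980133 = -47.3514
Value = -kr 47.35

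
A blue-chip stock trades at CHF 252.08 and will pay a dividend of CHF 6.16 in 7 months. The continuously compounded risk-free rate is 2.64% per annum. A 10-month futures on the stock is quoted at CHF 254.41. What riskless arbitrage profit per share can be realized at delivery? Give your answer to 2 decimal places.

PV(dividends) I = 6.16·e^(−0.0264·7/12) = 6.0659
Fair futures F* = (S − I)·e^(rT) = (252.08 − 6.0659)·e^0.022000 = 246.0141 × 1.022244 = 251.4864
Market CHF 254.41 > fair 251.4864: forward overpriced → cash-and-carry (borrow at r, buy the stock and collect the dividends, short the forward).
Profit at T = |F_mkt − F*| = |254.41 − 251.4864| = CHF 2.92 per share

CHF 2.92 per share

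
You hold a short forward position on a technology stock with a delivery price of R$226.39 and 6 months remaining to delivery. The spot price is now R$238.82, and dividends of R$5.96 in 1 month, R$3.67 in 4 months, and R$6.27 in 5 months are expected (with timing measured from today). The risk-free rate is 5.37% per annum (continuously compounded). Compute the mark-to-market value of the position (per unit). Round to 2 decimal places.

PV(remaining dividends) I = 5.96·e^(−0.0537·1/12) + 3.67·e^(−0.0537·4/12) + 6.27·e^(−0.0537·5/12) = 15.6695
Current forward F = (S − I)·e^(rT) = (238.82 − 15.6695)·e^(0.0537·6/12) = 223.1505 × 1.027214 = 229.2233
Value (long) = (F − K)·e^(−rT) = (229.2233 − 226.39) × 0.973507 = 2.7582
Short position value = −(long value) = -R$2.76

-R$2.76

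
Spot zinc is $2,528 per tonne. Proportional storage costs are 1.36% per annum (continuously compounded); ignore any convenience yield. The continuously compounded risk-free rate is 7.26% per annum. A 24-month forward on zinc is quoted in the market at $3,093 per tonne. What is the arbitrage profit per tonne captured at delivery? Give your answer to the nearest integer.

$89 per tonne

Fair forward: F* = S·e^(carry·T), with carry = (r + u) = 0.0726 + 0.0136 = 0.0862
F* = 2528 · e^(0.0862 × 24/12) = 2528 · e^0.172400 = 2528 × 1.188153 = $3003.6508
Market $3093 > fair $3003.6508: forward overpriced → cash-and-carry (buy spot, short the forward).
At maturity, profit = |F_mkt − F*| = |3093 − 3003.6508| = $89 per tonne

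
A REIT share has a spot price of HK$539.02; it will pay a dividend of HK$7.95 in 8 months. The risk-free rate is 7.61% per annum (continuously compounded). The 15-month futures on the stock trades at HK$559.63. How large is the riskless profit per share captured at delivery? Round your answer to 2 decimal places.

HK$24.87 per share

PV(dividends) I = 7.95·e^(−0.0761·8/12) = 7.5567
Fair futures F* = (S − I)·e^(rT) = (539.02 − 7.5567)·e^0.095125 = 531.4633 × 1.099796 = 584.5012
Market HK$559.63 < fair 584.5012: forward underpriced → reverse cash-and-carry (short the stock, invest proceeds at r, pay the dividends, go long the forward).
Profit at T = |F_mkt − F*| = |559.63 − 584.5012| = HK$24.87 per share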